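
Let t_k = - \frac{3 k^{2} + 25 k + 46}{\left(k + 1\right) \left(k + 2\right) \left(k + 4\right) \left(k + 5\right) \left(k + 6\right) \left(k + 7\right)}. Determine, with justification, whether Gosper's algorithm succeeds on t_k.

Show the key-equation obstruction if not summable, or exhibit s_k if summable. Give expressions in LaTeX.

Yes. s_k = \frac{k \left(- k^{2} - 11 k - 34\right)}{24 \left(k^{3} + 11 k^{2} + 34 k + 24\right)}.

Step 1: r(k) = (k + 1)*(k + 4)*(25*k + 3*(k + 1)**2 + 71)/((k + 3)*(k + 8)*(3*k**2 + 25*k + 46)).
Take A(k)=k + 1, B(k)=k + 8, C(k)=k**3 + 34*k**2/3 + 121*k/3 + 46.
Set up (k + 1)·f(k+1) − (k + 7)·f(k) − (k**3 + 34*k**2/3 + 121*k/3 + 46) = 0.
Bound: deg f ≤ 6.
Coefficient equations give f(k) = k*(k + 2)*(k + 3)*(k + 5)*(k**2 + 11*k + 34)/72.
Get s_k = R·t_k = k*(-k**2 - 11*k - 34)/(24*(k**3 + 11*k**2 + 34*k + 24)) with R(k) = B(k−1)f(k)/C(k) = k*(k + 2)*(k + 5)*(k + 7)*(k**2 + 11*k + 34)/(24*(3*k**2 + 25*k + 46)).
s_(k+1) − s_k = (-3*k**2 - 25*k - 46)/(k**6 + 25*k**5 + 247*k**4 + 1219*k**3 + 3112*k**2 + 3796*k + 1680) = t_k.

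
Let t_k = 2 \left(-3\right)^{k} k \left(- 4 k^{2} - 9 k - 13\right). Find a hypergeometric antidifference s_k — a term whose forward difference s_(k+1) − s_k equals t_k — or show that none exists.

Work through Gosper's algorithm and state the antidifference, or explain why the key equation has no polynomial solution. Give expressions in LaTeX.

Step 1: r(k) = 3*(-4*k**3 - 21*k**2 - 43*k - 26)/(k*(4*k**2 + 9*k + 13)).
Gosper form: A/B · C(k+1)/C(k) with A=-3, B=1, C=k**3 + 9*k**2/4 + 13*k/4.
Need (-3)·f(k+1) − (1)·f(k) = k**3 + 9*k**2/4 + 13*k/4.
From deg A=0, deg B=0, deg C=3: d=3.
Match coefficients ⇒ f(k) = -(2*k**3 + 2*k - 3)/8.
Then R = B(k−1)f/C = -(2*k**3 + 2*k - 3)/(2*k*(4*k**2 + 9*k + 13)), so s_k = R(k)·t_k = (-3)**k*(2*k**3 + 2*k - 3).
Check: Δs_k = 2*(-3)**k*k*(-4*k**2 - 9*k - 13). ✓

s_k = \left(-3\right)^{k} \left(2 k^{3} + 2 k - 3\right)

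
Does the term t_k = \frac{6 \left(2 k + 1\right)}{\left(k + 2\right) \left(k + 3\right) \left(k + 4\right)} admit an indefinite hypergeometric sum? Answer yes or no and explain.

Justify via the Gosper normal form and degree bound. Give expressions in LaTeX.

Ratio r(k) = (k + 2)*(2*k + 3)/((k + 5)*(2*k + 1)).
Take A(k)=k + 2, B(k)=k + 5, C(k)=k + 1/2.
Solve (k + 2)·f(k+1) − (k + 4)·f(k) = k + 1/2.
deg f ≤ 2 (via 1,1,1).
Coefficient equations give f(k) = k*(5*k + 1)/24.
Certificate R = B(k−1)f/C = k*(k + 4)*(5*k + 1)/(12*(2*k + 1)) gives s_k = k*(5*k + 1)/(2*(k + 2)*(k + 3)).
Verify: 6*(2*k + 1)/(k**3 + 9*k**2 + 26*k + 24) matches t_k.

Yes. s_k = \frac{k \left(5 k + 1\right)}{2 \left(k + 2\right) \left(k + 3\right)}.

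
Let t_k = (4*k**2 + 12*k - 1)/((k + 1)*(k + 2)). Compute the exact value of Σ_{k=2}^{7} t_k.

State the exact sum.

The ratio is (k + 1)*(12*k + 4*(k + 1)**2 + 11)/((k + 3)*(4*k**2 + 12*k - 1)).
Gosper form: A/B · C(k+1)/C(k) with A=k + 1, B=k + 3, C=k**2 + 3*k - 1/4.
Need (k + 1)·f(k+1) − (k + 2)·f(k) = k**2 + 3*k - 1/4.
From deg A=1, deg B=1, deg C=2: d=2.
Solve for f: f(k) = k*(4*k - 5)/4 (degree 2 ≤ 2).
So s_k = (B(k−1)f/C)·t_k = (k*(k + 2)*(4*k - 5)/(4*k**2 + 12*k - 1))·t_k = k*(4*k - 5)/(k + 1).
Verify: (4*k**2 + 12*k - 1)/(k**2 + 3*k + 2) matches t_k.
Σ_(k=2)^(7) t_k = s_(8) − s_(2) = 24 − (2) = 22.

Σ = 22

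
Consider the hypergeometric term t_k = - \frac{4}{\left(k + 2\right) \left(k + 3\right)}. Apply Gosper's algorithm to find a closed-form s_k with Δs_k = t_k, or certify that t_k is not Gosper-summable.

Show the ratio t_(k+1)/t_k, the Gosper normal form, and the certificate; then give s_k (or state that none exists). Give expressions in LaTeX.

s_k = - \frac{2 k}{k + 2}

The ratio is (k + 2)/(k + 4).
Take A(k)=k + 2, B(k)=k + 4, C(k)=1.
Need (k + 2)·f(k+1) − (k + 3)·f(k) = 1.
d = 1 from the (1,1,0) case.
A polynomial solution: f(k) = k/2.
Then R = B(k−1)f/C = k*(k + 3)/2, so s_k = R(k)·t_k = -2*k/(k + 2).
Δs = -4/(k**2 + 5*k + 6), as required.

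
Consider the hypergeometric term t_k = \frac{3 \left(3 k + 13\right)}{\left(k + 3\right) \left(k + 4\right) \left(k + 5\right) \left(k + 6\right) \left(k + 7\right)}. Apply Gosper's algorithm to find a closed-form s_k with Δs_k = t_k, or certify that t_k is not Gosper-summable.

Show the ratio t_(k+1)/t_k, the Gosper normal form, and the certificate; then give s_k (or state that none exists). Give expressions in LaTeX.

s_k = \frac{k \left(k^{2} + 14 k + 63\right)}{30 \left(k^{3} + 14 k^{2} + 63 k + 90\right)}

Ratio r(k) = (k + 3)*(3*k + 16)/((k + 8)*(3*k + 13)).
Take A(k)=k + 3, B(k)=k + 8, C(k)=k + 13/3.
f must satisfy (k + 3)·f(k+1) − (k + 7)·f(k) = k + 13/3.
deg f ≤ 4 (via 1,1,1).
A polynomial solution: f(k) = k*(k + 4)*(k**2 + 14*k + 63)/270.
So s_k = (B(k−1)f/C)·t_k = (k*(k + 4)*(k + 7)*(k**2 + 14*k + 63)/(90*(3*k + 13)))·t_k = k*(k**2 + 14*k + 63)/(30*(k**3 + 14*k**2 + 63*k + 90)).
Δs = 3*(3*k + 13)/(k**5 + 25*k**4 + 245*k**3 + 1175*k**2 + 2754*k + 2520), as required.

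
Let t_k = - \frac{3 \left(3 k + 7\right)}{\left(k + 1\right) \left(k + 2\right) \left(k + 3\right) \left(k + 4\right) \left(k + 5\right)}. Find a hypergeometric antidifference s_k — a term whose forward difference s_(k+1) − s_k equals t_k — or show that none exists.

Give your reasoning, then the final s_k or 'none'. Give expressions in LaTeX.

r(k) = (k + 1)*(3*k + 10)/((k + 6)*(3*k + 7)) after simplifying.
Factor: A=k + 1; B=k + 6; C=k + 7/3.
Need (k + 1)·f(k+1) − (k + 5)·f(k) = k + 7/3.
deg f ≤ 4 (via 1,1,1).
Match coefficients ⇒ f(k) = k*(k + 2)*(k**2 + 8*k + 19)/36.
R(k) = B(k−1)·f(k)/C(k) = k*(k + 2)*(k + 5)*(k**2 + 8*k + 19)/(12*(3*k + 7)); s_k = R·t_k = k*(-k**2 - 8*k - 19)/(4*(k**3 + 8*k**2 + 19*k + 12)).
s_(k+1) − s_k = 3*(-3*k - 7)/(k**5 + 15*k**4 + 85*k**3 + 225*k**2 + 274*k + 120) = t_k.

s_k = \frac{k \left(- k^{2} - 8 k - 19\right)}{4 \left(k^{3} + 8 k^{2} + 19 k + 12\right)}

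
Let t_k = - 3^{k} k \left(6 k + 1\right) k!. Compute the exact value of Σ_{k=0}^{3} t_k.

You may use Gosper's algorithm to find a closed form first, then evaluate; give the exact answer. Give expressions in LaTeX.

The ratio is (k + 1)**2*(18*k + 21)/(k*(6*k + 1)).
Factor: A=3*k + 3; B=1; C=k**2 + k/6.
f must satisfy (3*k + 3)·f(k+1) − (1)·f(k) = k**2 + k/6.
Degrees (1,0,2) ⇒ d ≤ 1.
Solving with deg f ≤ 1: f(k) = (2*k - 3)/6.
Then R = B(k−1)f/C = (2*k - 3)/(k*(6*k + 1)), so s_k = R(k)·t_k = -3**k*(2*k - 3)*factorial(k).
Verify: -3**k*k*(6*k + 1)*factorial(k) matches t_k.
Σ_(k=0)^(3) t_k = s_(4) − s_(0) = -9720 − (3) = -9723.

Σ = -9723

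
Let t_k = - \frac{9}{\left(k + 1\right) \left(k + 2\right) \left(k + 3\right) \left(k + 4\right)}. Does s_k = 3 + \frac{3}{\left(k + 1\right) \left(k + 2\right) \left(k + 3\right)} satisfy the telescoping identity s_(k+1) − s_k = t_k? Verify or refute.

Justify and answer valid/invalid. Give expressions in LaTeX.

s_(k+1) = 3 + 3/((k + 2)*(k + 3)*(k + 4))
s_(k+1) − s_k = -9/((k + 1)*(k + 2)*(k + 3)*(k + 4))
(s_(k+1) − s_k) − t_k = 0

valid; difference matches t_k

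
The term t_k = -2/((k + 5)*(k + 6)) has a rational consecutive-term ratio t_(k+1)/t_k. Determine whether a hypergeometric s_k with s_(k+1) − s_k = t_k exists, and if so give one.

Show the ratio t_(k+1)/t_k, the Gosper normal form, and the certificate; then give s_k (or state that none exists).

t_(k+1)/t_k = (k + 5)/(k + 7).
Take A(k)=k + 5, B(k)=k + 7, C(k)=1.
Set up (k + 5)·f(k+1) − (k + 6)·f(k) − (1) = 0.
d = 1 from the (1,1,0) case.
Coefficient equations give f(k) = k/5.
Get s_k = R·t_k = -2*k/(5*k + 25) with R(k) = B(k−1)f(k)/C(k) = k*(k + 6)/5.
Verify: -2/(k**2 + 11*k + 30) matches t_k.

s_k = -2*k/(5*k + 25)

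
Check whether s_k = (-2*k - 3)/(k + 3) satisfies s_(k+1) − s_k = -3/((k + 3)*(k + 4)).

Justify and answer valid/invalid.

s_(k+1) = (-2*k - 5)/(k + 4)
s_(k+1) − s_k = -3/(k**2 + 7*k + 12)
(s_(k+1) − s_k) − t_k = 0

valid (s_(k+1) − s_k reduces to t_k)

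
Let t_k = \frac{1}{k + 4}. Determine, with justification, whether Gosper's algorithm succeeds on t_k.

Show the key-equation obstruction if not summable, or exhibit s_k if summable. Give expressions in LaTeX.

No; the coefficient equations for f are inconsistent.

t_(k+1)/t_k = (k + 4)/(k + 5).
Normal form (A,B,C) = (k + 4, k + 5, 1).
Need (k + 4)·f(k+1) − (k + 4)·f(k) = 1.
d = 0 from the (1,1,0) case.
f = c0 ⇒ A·f(k+1) − B(k−1)·f(k) − C = -1. The system {-1 = 0} is inconsistent; no antidifference.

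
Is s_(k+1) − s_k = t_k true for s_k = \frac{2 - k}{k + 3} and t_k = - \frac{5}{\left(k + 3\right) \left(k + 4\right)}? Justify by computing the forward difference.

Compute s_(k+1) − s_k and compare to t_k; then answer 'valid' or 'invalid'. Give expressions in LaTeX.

Valid: the claim telescopes to t_k.

s_(k+1) = (1 - k)/(k + 4)
s_(k+1) − s_k = -5/(k**2 + 7*k + 12)
(s_(k+1) − s_k) − t_k = 0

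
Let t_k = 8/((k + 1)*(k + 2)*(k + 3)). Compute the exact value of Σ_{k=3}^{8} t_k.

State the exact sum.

Σ = 9/55

r(k) = (k + 1)/(k + 4) after simplifying.
Take A(k)=k + 1, B(k)=k + 4, C(k)=1.
Solve (k + 1)·f(k+1) − (k + 3)·f(k) = 1.
Degrees (1,1,0) ⇒ d ≤ 2.
Match coefficients ⇒ f(k) = k*(k + 3)/4.
Then R = B(k−1)f/C = k*(k + 3)**2/4, so s_k = R(k)·t_k = 2*k*(k + 3)/((k + 1)*(k + 2)).
Check: Δs_k = 8/(k**3 + 6*k**2 + 11*k + 6). ✓
Σ_(k=3)^(8) t_k = s_(9) − s_(3) = 108/55 − (9/5) = 9/55.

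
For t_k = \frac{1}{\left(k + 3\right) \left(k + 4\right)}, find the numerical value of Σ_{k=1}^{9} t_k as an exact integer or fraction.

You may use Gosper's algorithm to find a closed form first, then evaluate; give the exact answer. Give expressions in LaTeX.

Step 1: r(k) = (k + 3)/(k + 5).
Factor: A=k + 3; B=k + 5; C=1.
Key eq: (k + 3)·f(k+1) = (k + 4)·f(k) + (1).
Degrees (1,1,0) ⇒ d ≤ 1.
Solve for f: f(k) = k/3 (degree 1 ≤ 1).
R(k) = B(k−1)·f(k)/C(k) = k*(k + 4)/3; s_k = R·t_k = k/(3*(k + 3)).
s_(k+1) − s_k = 1/(k**2 + 7*k + 12) = t_k.
Telescoping: Σ = s_(10) − s_(1) = 10/39 − (1/12) = 9/52.

Σ = 9/52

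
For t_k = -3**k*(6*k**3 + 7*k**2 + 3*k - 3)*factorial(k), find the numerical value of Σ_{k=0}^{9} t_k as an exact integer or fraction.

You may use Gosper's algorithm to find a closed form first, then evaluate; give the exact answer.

Ratio r(k) = 3*(6*k**4 + 31*k**3 + 60*k**2 + 48*k + 13)/(6*k**3 + 7*k**2 + 3*k - 3).
So A=3*k + 3 and B=1, with C=k**3 + 7*k**2/6 + k/2 - 1/2.
Key eq: (3*k + 3)·f(k+1) = (1)·f(k) + (k**3 + 7*k**2/6 + k/2 - 1/2).
d = 2 from the (1,0,3) case.
Solving with deg f ≤ 2: f(k) = k*(2*k - 3)/6.
Then R = B(k−1)f/C = k*(2*k - 3)/(6*k**3 + 7*k**2 + 3*k - 3), so s_k = R(k)·t_k = -3**k*k*(2*k - 3)*factorial(k).
s_(k+1) − s_k = -3**k*(6*k**3 + 7*k**2 + 3*k - 3)*factorial(k) = t_k.
Σ_(k=0)^(9) t_k = s_(10) − s_(0) = -36427091904000 − (0) = -36427091904000.

Σ = -36427091904000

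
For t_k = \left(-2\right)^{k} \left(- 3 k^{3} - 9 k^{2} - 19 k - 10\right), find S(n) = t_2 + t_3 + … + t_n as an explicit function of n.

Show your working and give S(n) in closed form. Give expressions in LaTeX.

S(n) = - 2 \left(-2\right)^{n} n^{3} - 8 \left(-2\right)^{n} n^{2} - 16 \left(-2\right)^{n} n - 10 \left(-2\right)^{n} - 72

Ratio r(k) = 2*(-3*k**3 - 18*k**2 - 46*k - 41)/(3*k**3 + 9*k**2 + 19*k + 10).
A = -2, B = 1, C = k**3 + 3*k**2 + 19*k/3 + 10/3.
Key eq: (-2)·f(k+1) = (1)·f(k) + (k**3 + 3*k**2 + 19*k/3 + 10/3).
deg f ≤ 3 (via 0,0,3).
Solving with deg f ≤ 3: f(k) = -k*(k**2 + k + 3)/3.
Then R = B(k−1)f/C = -k*(k**2 + k + 3)/(3*k**3 + 9*k**2 + 19*k + 10), so s_k = R(k)·t_k = (-2)**k*k*(k**2 + k + 3).
Check: Δs_k = (-2)**k*(-3*k**3 - 9*k**2 - 19*k - 10). ✓
Σ_(k=2)^n t_k = s_(n+1) − s_(2) = ((-2)**(n + 1)*(n**3 + 4*n**2 + 8*n + 5)) − (72), i.e. -2*(-2)**n*n**3 - 8*(-2)**n*n**2 - 16*(-2)**n*n - 10*(-2)**n - 72.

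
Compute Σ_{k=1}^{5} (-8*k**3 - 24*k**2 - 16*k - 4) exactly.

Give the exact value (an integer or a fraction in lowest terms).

Ratio r(k) = (2*k**3 + 12*k**2 + 22*k + 13)/(2*k**3 + 6*k**2 + 4*k + 1).
Factor: A=1; B=1; C=k**3 + 3*k**2 + 2*k + 1/2.
f must satisfy (1)·f(k+1) − (1)·f(k) = k**3 + 3*k**2 + 2*k + 1/2.
From deg A=0, deg B=0, deg C=3: d=4.
Coefficient equations give f(k) = k**2*(k**2 + 2*k - 1)/4.
R(k) = B(k−1)·f(k)/C(k) = k**2*(k**2 + 2*k - 1)/(2*(2*k**3 + 6*k**2 + 4*k + 1)); s_k = R·t_k = 2*k**2*(-k**2 - 2*k + 1).
Check: Δs_k = -8*k**3 - 24*k**2 - 16*k - 4. ✓
Sum = s_(6) − s_(1); s_(6) = -3384, s_(1) = -4 ⇒ -3380.

Σ = -3380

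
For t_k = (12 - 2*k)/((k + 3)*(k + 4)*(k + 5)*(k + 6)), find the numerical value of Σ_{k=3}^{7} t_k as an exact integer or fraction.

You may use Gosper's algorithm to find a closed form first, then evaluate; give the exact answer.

Σ = 5/1716

t_(k+1)/t_k = (k - 5)*(k + 3)/((k - 6)*(k + 7)).
Take A(k)=k + 3, B(k)=k + 7, C(k)=k - 6.
Key eq: (k + 3)·f(k+1) = (k + 6)·f(k) + (k - 6).
Degrees (1,1,1) ⇒ d ≤ 3.
Solve for f: f(k) = -k*(k**2 + 12*k + 67)/40 (degree 3 ≤ 3).
So s_k = (B(k−1)f/C)·t_k = (-k*(k + 6)*(k**2 + 12*k + 67)/(40*(k - 6)))·t_k = k*(k**2 + 12*k + 67)/(20*(k + 3)*(k + 4)*(k + 5)).
Check: Δs_k = 2*(6 - k)/(k**4 + 18*k**3 + 119*k**2 + 342*k + 360). ✓
Evaluate s at k=8 and k=3: 227/4290 and 1/20; difference 5/1716.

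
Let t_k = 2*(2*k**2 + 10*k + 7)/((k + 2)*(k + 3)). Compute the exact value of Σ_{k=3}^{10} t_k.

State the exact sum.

Step 1: r(k) = (k + 2)*(10*k + 2*(k + 1)**2 + 17)/((k + 4)*(2*k**2 + 10*k + 7)).
Gosper form: A/B · C(k+1)/C(k) with A=k + 2, B=k + 4, C=k**2 + 5*k + 7/2.
Need (k + 2)·f(k+1) − (k + 3)·f(k) = k**2 + 5*k + 7/2.
From deg A=1, deg B=1, deg C=2: d=2.
Solve for f: f(k) = k*(4*k + 3)/4 (degree 2 ≤ 2).
Then R = B(k−1)f/C = k*(k + 3)*(4*k + 3)/(2*(2*k**2 + 10*k + 7)), so s_k = R(k)·t_k = k*(4*k + 3)/(k + 2).
Δs = 2*(2*k**2 + 10*k + 7)/(k**2 + 5*k + 6), as required.
Sum = s_(11) − s_(3); s_(11) = 517/13, s_(3) = 9 ⇒ 400/13.

Σ = 400/13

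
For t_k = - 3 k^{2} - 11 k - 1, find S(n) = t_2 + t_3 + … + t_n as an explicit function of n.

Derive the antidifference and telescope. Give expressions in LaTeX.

S(n) = - n^{3} - 7 n^{2} - 7 n + 15

The ratio is (3*k**2 + 17*k + 15)/(3*k**2 + 11*k + 1).
Normal form (A,B,C) = (1, 1, k**2 + 11*k/3 + 1/3).
f must satisfy (1)·f(k+1) − (1)·f(k) = k**2 + 11*k/3 + 1/3.
Bound: deg f ≤ 3.
Match coefficients ⇒ f(k) = k*(k**2 + 4*k - 4)/3.
So s_k = (B(k−1)f/C)·t_k = (k*(k**2 + 4*k - 4)/(3*k**2 + 11*k + 1))·t_k = k*(-k**2 - 4*k + 4).
s_(k+1) − s_k = -3*k**2 - 11*k - 1 = t_k.
s_(n+1) = -n**3 - 7*n**2 - 7*n - 1 and s_(2) = -16, so S(n) = -n**3 - 7*n**2 - 7*n + 15.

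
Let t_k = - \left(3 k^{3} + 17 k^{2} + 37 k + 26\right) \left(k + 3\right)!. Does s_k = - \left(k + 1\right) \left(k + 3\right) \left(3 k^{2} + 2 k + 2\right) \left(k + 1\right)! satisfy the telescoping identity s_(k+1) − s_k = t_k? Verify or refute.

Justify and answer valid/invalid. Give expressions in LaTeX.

Invalid: residual \left(k + 1\right) \left(3 k^{3} + 20 k^{2} + 48 k + 50\right) \left(k + 1\right)! ≠ 0.

s_(k+1) = -(k + 2)*(k + 4)*(3*k**2 + 8*k + 7)*factorial(k + 2)
s_(k+1) − s_k = -(3*k**5 + 29*k**4 + 117*k**3 + 245*k**2 + 254*k + 106)*factorial(k + 1)
(s_(k+1) − s_k) − t_k = (k + 1)*(3*k**3 + 20*k**2 + 48*k + 50)*factorial(k + 1)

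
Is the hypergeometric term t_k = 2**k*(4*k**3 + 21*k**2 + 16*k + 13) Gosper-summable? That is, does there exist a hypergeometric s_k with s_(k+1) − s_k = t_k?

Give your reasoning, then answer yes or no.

Yes. s_k = 2**k*(4*k**3 - 3*k**2 + 4*k + 3).

Compute t_(k+1)/t_k: get 2*(4*k**3 + 33*k**2 + 70*k + 54)/(4*k**3 + 21*k**2 + 16*k + 13).
So A=2 and B=1, with C=k**3 + 21*k**2/4 + 4*k + 13/4.
Need (2)·f(k+1) − (1)·f(k) = k**3 + 21*k**2/4 + 4*k + 13/4.
d = 3 from the (0,0,3) case.
Solving with deg f ≤ 3: f(k) = (4*k**3 - 3*k**2 + 4*k + 3)/4.
R(k) = B(k−1)·f(k)/C(k) = (4*k**3 - 3*k**2 + 4*k + 3)/(4*k**3 + 21*k**2 + 16*k + 13); s_k = R·t_k = 2**k*(4*k**3 - 3*k**2 + 4*k + 3).
Verify: 2**k*(4*k**3 + 21*k**2 + 16*k + 13) matches t_k.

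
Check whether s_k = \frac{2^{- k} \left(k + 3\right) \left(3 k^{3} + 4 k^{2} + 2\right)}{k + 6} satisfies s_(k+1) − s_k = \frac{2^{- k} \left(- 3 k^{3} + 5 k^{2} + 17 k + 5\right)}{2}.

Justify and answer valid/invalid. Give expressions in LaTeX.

s_(k+1) = (k + 4)*(3*(k + 1)**3 + 4*(k + 1)**2 + 2)/(2*2**k*(k + 7))
s_(k+1) − s_k = (-3*k**5 - 25*k**4 + 13*k**3 + 319*k**2 + 458*k + 132)/(2*2**k*(k**2 + 13*k + 42))
(s_(k+1) − s_k) − t_k = 3*(3*k**4 + 19*k**3 - 39*k**2 - 107*k - 26)/(2*2**k*(k**2 + 13*k + 42))

Invalid: residual \frac{3 \cdot 2^{- k} \left(3 k^{4} + 19 k^{3} - 39 k^{2} - 107 k - 26\right)}{2 \left(k^{2} + 13 k + 42\right)} ≠ 0.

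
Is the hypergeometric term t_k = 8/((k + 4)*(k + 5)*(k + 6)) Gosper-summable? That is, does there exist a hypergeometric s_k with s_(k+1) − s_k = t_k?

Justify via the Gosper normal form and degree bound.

Yes. s_k = k*(k + 9)/(5*(k + 4)*(k + 5)).

Ratio r(k) = (k + 4)/(k + 7).
A = k + 4, B = k + 7, C = 1.
Key eq: (k + 4)·f(k+1) = (k + 6)·f(k) + (1).
Degrees (1,1,0) ⇒ d ≤ 2.
Match coefficients ⇒ f(k) = k*(k + 9)/40.
Then R = B(k−1)f/C = k*(k + 6)*(k + 9)/40, so s_k = R(k)·t_k = k*(k + 9)/(5*(k + 4)*(k + 5)).
Δs = 8/(k**3 + 15*k**2 + 74*k + 120), as required.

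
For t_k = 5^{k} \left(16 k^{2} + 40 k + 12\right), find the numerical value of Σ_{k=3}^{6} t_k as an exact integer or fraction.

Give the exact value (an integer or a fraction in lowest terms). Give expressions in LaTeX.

r(k) = 5*(4*k**2 + 18*k + 17)/(4*k**2 + 10*k + 3) after simplifying.
Factor: A=5; B=1; C=k**2 + 5*k/2 + 3/4.
Solve (5)·f(k+1) − (1)·f(k) = k**2 + 5*k/2 + 3/4.
deg f ≤ 2 (via 0,0,2).
Solving with deg f ≤ 2: f(k) = (2*k**2 - 1)/8.
Certificate R = B(k−1)f/C = (2*k**2 - 1)/(2*(4*k**2 + 10*k + 3)) gives s_k = 5**k*(4*k**2 - 2).
Δs = 5**k*(16*k**2 + 40*k + 12), as required.
Telescoping: Σ = s_(7) − s_(3) = 15156250 − (4250) = 15152000.

Σ = 15152000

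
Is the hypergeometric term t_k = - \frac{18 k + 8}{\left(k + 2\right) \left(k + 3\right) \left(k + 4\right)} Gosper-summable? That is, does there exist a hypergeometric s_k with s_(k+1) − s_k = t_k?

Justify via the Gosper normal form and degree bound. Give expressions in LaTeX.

Yes. s_k = - \frac{k \left(11 k + 1\right)}{3 \left(k + 2\right) \left(k + 3\right)}.

r(k) = (k + 2)*(9*k + 13)/((k + 5)*(9*k + 4)) after simplifying.
Gosper form: A/B · C(k+1)/C(k) with A=k + 2, B=k + 5, C=k + 4/9.
Need (k + 2)·f(k+1) − (k + 4)·f(k) = k + 4/9.
Bound: deg f ≤ 2.
Match coefficients ⇒ f(k) = k*(11*k + 1)/54.
R(k) = B(k−1)·f(k)/C(k) = k*(k + 4)*(11*k + 1)/(6*(9*k + 4)); s_k = R·t_k = -k*(11*k + 1)/(3*(k + 2)*(k + 3)).
Check: Δs_k = 2*(-9*k - 4)/(k**3 + 9*k**2 + 26*k + 24). ✓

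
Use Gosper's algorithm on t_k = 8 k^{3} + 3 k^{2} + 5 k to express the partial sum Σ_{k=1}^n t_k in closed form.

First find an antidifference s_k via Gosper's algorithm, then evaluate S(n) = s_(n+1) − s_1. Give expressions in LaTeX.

S(n) = n \left(2 n^{3} + 5 n^{2} + 6 n + 3\right)

Compute t_(k+1)/t_k: get (8*k**3 + 27*k**2 + 35*k + 16)/(k*(8*k**2 + 3*k + 5)).
A = 1, B = 1, C = k**3 + 3*k**2/8 + 5*k/8.
Solve (1)·f(k+1) − (1)·f(k) = k**3 + 3*k**2/8 + 5*k/8.
Degrees (0,0,3) ⇒ d ≤ 4.
Match coefficients ⇒ f(k) = k*(k - 1)*(2*k**2 - k + 2)/8.
Certificate R = B(k−1)f/C = (k - 1)*(2*k**2 - k + 2)/(8*k**2 + 3*k + 5) gives s_k = k*(2*k**3 - 3*k**2 + 3*k - 2).
Verify: k*(8*k**2 + 3*k + 5) matches t_k.
Σ_(k=1)^n t_k = s_(n+1) − s_(1) = (n*(2*n**3 + 5*n**2 + 6*n + 3)) − (0), i.e. n*(2*n**3 + 5*n**2 + 6*n + 3).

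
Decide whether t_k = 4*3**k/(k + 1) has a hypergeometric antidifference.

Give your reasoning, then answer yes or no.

No; the degree bound rules out any f.

The ratio is 3*(k + 1)/(k + 2).
So A=3*k + 3 and B=k + 2, with C=1.
Need (3*k + 3)·f(k+1) − (k + 1)·f(k) = 1.
d = -1 from the (1,1,0) case.
deg f ≤ -1 is impossible — no certificate.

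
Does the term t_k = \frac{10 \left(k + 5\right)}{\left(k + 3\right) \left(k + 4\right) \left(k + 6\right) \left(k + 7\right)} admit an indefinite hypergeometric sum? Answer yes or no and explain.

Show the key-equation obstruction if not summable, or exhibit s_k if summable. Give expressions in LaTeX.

Yes. s_k = \frac{5 k \left(k + 9\right)}{18 \left(k^{2} + 9 k + 18\right)}.

Ratio r(k) = (k + 3)*(k + 6)**2/((k + 5)**2*(k + 8)).
Factor: A=k + 3; B=k + 8; C=k**2 + 10*k + 25.
Solve (k + 3)·f(k+1) − (k + 7)·f(k) = k**2 + 10*k + 25.
Bound: deg f ≤ 4.
A polynomial solution: f(k) = k*(k + 4)*(k + 5)*(k + 9)/36.
Get s_k = R·t_k = 5*k*(k + 9)/(18*(k**2 + 9*k + 18)) with R(k) = B(k−1)f(k)/C(k) = k*(k + 4)*(k + 7)*(k + 9)/(36*(k + 5)).
Δs = 10*(k + 5)/(k**4 + 20*k**3 + 145*k**2 + 450*k + 504), as required.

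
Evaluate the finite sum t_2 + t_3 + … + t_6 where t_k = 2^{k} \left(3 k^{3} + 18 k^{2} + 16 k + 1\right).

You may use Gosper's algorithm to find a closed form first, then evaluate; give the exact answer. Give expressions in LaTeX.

t_(k+1)/t_k = 2*(3*k**3 + 27*k**2 + 61*k + 38)/(3*k**3 + 18*k**2 + 16*k + 1).
Normal form (A,B,C) = (2, 1, k**3 + 6*k**2 + 16*k/3 + 1/3).
Set up (2)·f(k+1) − (1)·f(k) − (k**3 + 6*k**2 + 16*k/3 + 1/3) = 0.
From deg A=0, deg B=0, deg C=3: d=3.
Solve for f: f(k) = (k - 1)*(3*k**2 + 3*k + 1)/3 (degree 3 ≤ 3).
Certificate R = B(k−1)f/C = (k - 1)*(3*k**2 + 3*k + 1)/((k + 1)*(3*k**2 + 15*k + 1)) gives s_k = 2**k*(3*k**3 - 2*k - 1).
Δs = 2**k*(3*k**3 + 18*k**2 + 16*k + 1), as required.
Sum = s_(7) − s_(2); s_(7) = 129792, s_(2) = 76 ⇒ 129716.

Σ = 129716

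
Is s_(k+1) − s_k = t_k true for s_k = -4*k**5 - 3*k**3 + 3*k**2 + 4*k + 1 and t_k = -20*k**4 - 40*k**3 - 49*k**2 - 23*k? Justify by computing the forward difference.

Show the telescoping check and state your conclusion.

Valid — Δs_k = t_k.

s_(k+1) = 4*k - 4*(k + 1)**5 - 3*(k + 1)**3 + 3*(k + 1)**2 + 5
s_(k+1) − s_k = k*(-20*k**3 - 40*k**2 - 49*k - 23)
(s_(k+1) − s_k) − t_k = 0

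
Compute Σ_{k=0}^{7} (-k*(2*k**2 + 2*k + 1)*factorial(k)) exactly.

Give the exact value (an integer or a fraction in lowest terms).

Ratio r(k) = (k + 1)**2*(2*k + 2*(k + 1)**2 + 3)/(k*(2*k**2 + 2*k + 1)).
A = k + 1, B = 1, C = k**3 + k**2 + k/2.
Solve (k + 1)·f(k+1) − (1)·f(k) = k**3 + k**2 + k/2.
d = 2 from the (1,0,3) case.
Solve for f: f(k) = (2*k**2 - 2*k - 3)/2 (degree 2 ≤ 2).
Get s_k = R·t_k = (-2*k**2 + 2*k + 3)*factorial(k) with R(k) = B(k−1)f(k)/C(k) = (2*k**2 - 2*k - 3)/(k*(2*k**2 + 2*k + 1)).
Verify: -k*(2*k**2 + 2*k + 1)*factorial(k) matches t_k.
Σ_(k=0)^(7) t_k = s_(8) − s_(0) = -4394880 − (3) = -4394883.

Σ = -4394883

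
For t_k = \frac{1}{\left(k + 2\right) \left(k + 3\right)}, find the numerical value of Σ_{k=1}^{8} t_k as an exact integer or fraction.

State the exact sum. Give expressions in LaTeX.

Compute t_(k+1)/t_k: get (k + 2)/(k + 4).
A = k + 2, B = k + 4, C = 1.
Solve (k + 2)·f(k+1) − (k + 3)·f(k) = 1.
From deg A=1, deg B=1, deg C=0: d=1.
Match coefficients ⇒ f(k) = k/2.
R(k) = B(k−1)·f(k)/C(k) = k*(k + 3)/2; s_k = R·t_k = k/(2*(k + 2)).
Verify: 1/(k**2 + 5*k + 6) matches t_k.
Evaluate s at k=9 and k=1: 9/22 and 1/6; difference 8/33.

Σ = 8/33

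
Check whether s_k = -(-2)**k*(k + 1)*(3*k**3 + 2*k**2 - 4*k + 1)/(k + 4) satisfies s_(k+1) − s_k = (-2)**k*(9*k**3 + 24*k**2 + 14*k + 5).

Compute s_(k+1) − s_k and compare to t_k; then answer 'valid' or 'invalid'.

Invalid: residual (-2)**k*(-27*k**4 - 189*k**3 - 336*k**2 - 171*k - 63)/(k**2 + 9*k + 20) ≠ 0.

s_(k+1) = 2*(-2)**k*(3*k**4 + 17*k**3 + 31*k**2 + 20*k + 4)/(k + 5)
s_(k+1) − s_k = (-2)**k*(9*k**5 + 78*k**4 + 221*k**3 + 275*k**2 + 154*k + 37)/(k**2 + 9*k + 20)
(s_(k+1) − s_k) − t_k = (-2)**k*(-27*k**4 - 189*k**3 - 336*k**2 - 171*k - 63)/(k**2 + 9*k + 20)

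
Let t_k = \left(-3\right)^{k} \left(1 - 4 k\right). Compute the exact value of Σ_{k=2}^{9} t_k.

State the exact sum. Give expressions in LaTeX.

Σ = 531432

t_(k+1)/t_k = 3*(-4*k - 3)/(4*k - 1).
Factor: A=-3; B=1; C=k - 1/4.
Key eq: (-3)·f(k+1) = (1)·f(k) + (k - 1/4).
Bound: deg f ≤ 1.
Match coefficients ⇒ f(k) = -(k - 1)/4.
Get s_k = R·t_k = (-3)**k*(k - 1) with R(k) = B(k−1)f(k)/C(k) = -(k - 1)/(4*k - 1).
Verify: (-3)**k*(1 - 4*k) matches t_k.
Σ_(k=2)^(9) t_k = s_(10) − s_(2) = 531441 − (9) = 531432.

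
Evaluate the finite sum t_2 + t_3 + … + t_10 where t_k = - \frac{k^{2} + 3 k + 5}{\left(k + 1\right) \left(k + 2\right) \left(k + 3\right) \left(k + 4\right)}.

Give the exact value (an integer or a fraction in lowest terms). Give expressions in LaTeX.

Compute t_(k+1)/t_k: get (k + 1)*(3*k + (k + 1)**2 + 8)/((k + 5)*(k**2 + 3*k + 5)).
Normal form (A,B,C) = (k + 1, k + 5, k**2 + 3*k + 5).
f must satisfy (k + 1)·f(k+1) − (k + 4)·f(k) = k**2 + 3*k + 5.
d = 3 from the (1,1,2) case.
Solve for f: f(k) = k*(k**2 + 4*k + 5)/2 (degree 3 ≤ 3).
So s_k = (B(k−1)f/C)·t_k = (k*(k + 4)*(k**2 + 4*k + 5)/(2*(k**2 + 3*k + 5)))·t_k = k*(-k**2 - 4*k - 5)/(2*(k + 1)*(k + 2)*(k + 3)).
Check: Δs_k = (-k**2 - 3*k - 5)/(k**4 + 10*k**3 + 35*k**2 + 50*k + 24). ✓
Telescoping: Σ = s_(11) − s_(2) = -935/2184 − (-17/60) = -527/3640.

Σ = -527/3640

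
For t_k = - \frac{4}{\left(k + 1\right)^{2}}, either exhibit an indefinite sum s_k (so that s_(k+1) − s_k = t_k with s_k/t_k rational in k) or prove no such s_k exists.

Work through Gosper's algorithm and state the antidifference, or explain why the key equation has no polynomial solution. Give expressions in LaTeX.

not Gosper-summable; s_k does not exist

t_(k+1)/t_k = (k + 1)**2/(k + 2)**2.
Normal form (A,B,C) = (k**2 + 2*k + 1, k**2 + 4*k + 4, 1).
Need (k**2 + 2*k + 1)·f(k+1) − (k**2 + 2*k + 1)·f(k) = 1.
deg f ≤ 0 (via 2,2,0).
Write f(k) = c0. Then LHS − RHS = -1, requiring -1 = 0: contradictory. No certificate.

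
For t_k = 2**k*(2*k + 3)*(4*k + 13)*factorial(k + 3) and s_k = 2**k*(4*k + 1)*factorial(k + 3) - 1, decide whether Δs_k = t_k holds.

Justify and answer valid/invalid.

s_(k+1) = 2**(k + 1)*(4*k + 5)*factorial(k + 4) - 1
s_(k+1) − s_k = 2**k*(2*k + 3)*(4*k + 13)*factorial(k + 3)
(s_(k+1) − s_k) − t_k = 0

valid; difference matches t_k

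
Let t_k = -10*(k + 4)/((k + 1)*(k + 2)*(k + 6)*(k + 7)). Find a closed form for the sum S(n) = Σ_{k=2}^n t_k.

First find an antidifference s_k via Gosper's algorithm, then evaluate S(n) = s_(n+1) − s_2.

S(n) = 5*(-n**2 - 9*n + 10)/(24*(n**2 + 9*n + 14))

t_(k+1)/t_k = (k + 1)*(k + 5)*(k + 6)/((k + 3)*(k + 4)*(k + 8)).
So A=k + 1 and B=k + 8, with C=k**4 + 16*k**3 + 95*k**2 + 248*k + 240.
Solve (k + 1)·f(k+1) − (k + 7)·f(k) = k**4 + 16*k**3 + 95*k**2 + 248*k + 240.
Bound: deg f ≤ 6.
Match coefficients ⇒ f(k) = k*(k + 2)*(k + 3)*(k + 4)*(k + 5)*(k + 7)/12.
Get s_k = R·t_k = 5*k*(-k - 7)/(6*(k**2 + 7*k + 6)) with R(k) = B(k−1)f(k)/C(k) = k*(k + 2)*(k + 7)**2/(12*(k + 4)).
Check: Δs_k = 10*(-k - 4)/(k**4 + 16*k**3 + 83*k**2 + 152*k + 84). ✓
Σ_(k=2)^n t_k = s_(n+1) − s_(2) = (5*(-n**2 - 9*n - 8)/(6*(n**2 + 9*n + 14))) − (-5/8), i.e. 5*(-n**2 - 9*n + 10)/(24*(n**2 + 9*n + 14)).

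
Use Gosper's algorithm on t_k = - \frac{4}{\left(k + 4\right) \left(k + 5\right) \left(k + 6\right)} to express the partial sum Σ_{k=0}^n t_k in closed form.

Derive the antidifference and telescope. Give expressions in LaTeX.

S(n) = \frac{- n^{2} - 11 n - 10}{10 \left(n^{2} + 11 n + 30\right)}

t_(k+1)/t_k = (k + 4)/(k + 7).
So A=k + 4 and B=k + 7, with C=1.
Set up (k + 4)·f(k+1) − (k + 6)·f(k) − (1) = 0.
Degrees (1,1,0) ⇒ d ≤ 2.
Solving with deg f ≤ 2: f(k) = k*(k + 9)/40.
Certificate R = B(k−1)f/C = k*(k + 6)*(k + 9)/40 gives s_k = k*(-k - 9)/(10*(k + 4)*(k + 5)).
Δs = -4/(k**3 + 15*k**2 + 74*k + 120), as required.
Evaluate: s_(n+1) = (-n**2 - 11*n - 10)/(10*(n**2 + 11*n + 30)); subtract s_(0) = 0 ⇒ S(n) = (-n**2 - 11*n - 10)/(10*(n**2 + 11*n + 30)).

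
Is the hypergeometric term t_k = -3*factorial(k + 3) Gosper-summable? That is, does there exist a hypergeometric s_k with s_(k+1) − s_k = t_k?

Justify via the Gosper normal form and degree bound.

Ratio r(k) = k + 4.
A = k + 4, B = 1, C = 1.
Solve (k + 4)·f(k+1) − (1)·f(k) = 1.
Bound: deg f ≤ -1.
d = -1 < 0 ⇒ no nonzero polynomial f; not summable.

No — negative degree bound, so no certificate f.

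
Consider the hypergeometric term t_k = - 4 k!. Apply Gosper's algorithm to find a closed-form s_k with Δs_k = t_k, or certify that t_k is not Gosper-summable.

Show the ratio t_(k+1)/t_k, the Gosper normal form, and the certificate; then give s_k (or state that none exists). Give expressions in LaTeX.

no hypergeometric antidifference exists

r(k) = k + 1 after simplifying.
Factor: A=k + 1; B=1; C=1.
f must satisfy (k + 1)·f(k+1) − (1)·f(k) = 1.
From deg A=1, deg B=0, deg C=0: d=-1.
Bound -1 < 0, so the key equation has no polynomial solution.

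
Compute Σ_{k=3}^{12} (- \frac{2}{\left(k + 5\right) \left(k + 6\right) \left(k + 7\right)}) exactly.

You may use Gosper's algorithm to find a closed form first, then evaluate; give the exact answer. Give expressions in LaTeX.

Σ = -5/456

t_(k+1)/t_k = (k + 5)/(k + 8).
So A=k + 5 and B=k + 8, with C=1.
Need (k + 5)·f(k+1) − (k + 7)·f(k) = 1.
From deg A=1, deg B=1, deg C=0: d=2.
A polynomial solution: f(k) = k*(k + 11)/60.
Then R = B(k−1)f/C = k*(k + 7)*(k + 11)/60, so s_k = R(k)·t_k = k*(-k - 11)/(30*(k + 5)*(k + 6)).
s_(k+1) − s_k = -2/(k**3 + 18*k**2 + 107*k + 210) = t_k.
Sum = s_(13) − s_(3); s_(13) = -26/855, s_(3) = -7/360 ⇒ -5/456.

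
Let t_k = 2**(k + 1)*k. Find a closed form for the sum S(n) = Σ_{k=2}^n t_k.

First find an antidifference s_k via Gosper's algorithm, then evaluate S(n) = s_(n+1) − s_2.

The ratio is 2 + 2/k.
Factor: A=2; B=1; C=k.
f must satisfy (2)·f(k+1) − (1)·f(k) = k.
From deg A=0, deg B=0, deg C=1: d=1.
Solving with deg f ≤ 1: f(k) = k - 2.
R(k) = B(k−1)·f(k)/C(k) = (k - 2)/k; s_k = R·t_k = 2**(k + 1)*(k - 2).
Check: Δs_k = 2**(k + 1)*k. ✓
Σ_(k=2)^n t_k = s_(n+1) − s_(2) = (2**(n + 2)*(n - 1)) − (0), i.e. 2**(n + 2)*(n - 1).

S(n) = 2**(n + 2)*(n - 1)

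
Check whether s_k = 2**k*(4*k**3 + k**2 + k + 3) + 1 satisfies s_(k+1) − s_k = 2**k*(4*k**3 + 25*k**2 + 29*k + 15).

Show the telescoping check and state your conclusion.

Valid — Δs_k = t_k.

s_(k+1) = 2**(k + 1)*(k + 4*(k + 1)**3 + (k + 1)**2 + 4) + 1
s_(k+1) − s_k = 2**k*(4*k**3 + 25*k**2 + 29*k + 15)
(s_(k+1) − s_k) − t_k = 0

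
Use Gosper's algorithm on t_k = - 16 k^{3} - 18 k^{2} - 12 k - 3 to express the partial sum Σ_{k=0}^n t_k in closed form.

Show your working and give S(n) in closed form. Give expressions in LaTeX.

S(n) = - 4 n^{4} - 14 n^{3} - 19 n^{2} - 12 n - 3

The ratio is (16*k**3 + 66*k**2 + 96*k + 49)/(16*k**3 + 18*k**2 + 12*k + 3).
Take A(k)=1, B(k)=1, C(k)=k**3 + 9*k**2/8 + 3*k/4 + 3/16.
f must satisfy (1)·f(k+1) − (1)·f(k) = k**3 + 9*k**2/8 + 3*k/4 + 3/16.
Bound: deg f ≤ 4.
Coefficient equations give f(k) = k**2*(4*k**2 - 2*k + 1)/16.
R(k) = B(k−1)·f(k)/C(k) = k**2*(4*k**2 - 2*k + 1)/(16*k**3 + 18*k**2 + 12*k + 3); s_k = R·t_k = k**2*(-4*k**2 + 2*k - 1).
Check: Δs_k = -16*k**3 - 18*k**2 - 12*k - 3. ✓
Σ_(k=0)^n t_k = s_(n+1) − s_(0) = (-4*n**4 - 14*n**3 - 19*n**2 - 12*n - 3) − (0), i.e. -4*n**4 - 14*n**3 - 19*n**2 - 12*n - 3.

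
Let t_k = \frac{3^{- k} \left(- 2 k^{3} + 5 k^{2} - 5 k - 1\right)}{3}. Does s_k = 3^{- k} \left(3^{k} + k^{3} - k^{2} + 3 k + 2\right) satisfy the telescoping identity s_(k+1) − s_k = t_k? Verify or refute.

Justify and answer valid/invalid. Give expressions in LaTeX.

Valid — Δs_k = t_k.

s_(k+1) = (3*3**k + k**3 + 2*k**2 + 4*k + 5)/(3*3**k)
s_(k+1) − s_k = (-2*k**3 + 5*k**2 - 5*k - 1)/(3*3**k)
(s_(k+1) − s_k) − t_k = 0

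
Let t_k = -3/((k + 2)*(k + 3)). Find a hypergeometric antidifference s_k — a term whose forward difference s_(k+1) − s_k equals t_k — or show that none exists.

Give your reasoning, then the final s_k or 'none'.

s_k = -3*k/(2*k + 4)

Ratio r(k) = (k + 2)/(k + 4).
A = k + 2, B = k + 4, C = 1.
Solve (k + 2)·f(k+1) − (k + 3)·f(k) = 1.
Degrees (1,1,0) ⇒ d ≤ 1.
A polynomial solution: f(k) = k/2.
R(k) = B(k−1)·f(k)/C(k) = k*(k + 3)/2; s_k = R·t_k = -3*k/(2*k + 4).
Δs = -3/(k**2 + 5*k + 6), as required.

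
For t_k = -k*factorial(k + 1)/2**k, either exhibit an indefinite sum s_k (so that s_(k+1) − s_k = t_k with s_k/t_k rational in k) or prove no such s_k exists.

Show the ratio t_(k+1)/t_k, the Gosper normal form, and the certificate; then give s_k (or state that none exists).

s_k = -2**(1 - k)*factorial(k + 1)

r(k) = (k + 1)*(k + 2)/(2*k) after simplifying.
Factor: A=k/2 + 1; B=1; C=k.
Solve (k/2 + 1)·f(k+1) − (1)·f(k) = k.
From deg A=1, deg B=0, deg C=1: d=0.
A polynomial solution: f(k) = 2.
Then R = B(k−1)f/C = 2/k, so s_k = R(k)·t_k = -2**(1 - k)*factorial(k + 1).
s_(k+1) − s_k = -k*factorial(k + 1)/2**k = t_k.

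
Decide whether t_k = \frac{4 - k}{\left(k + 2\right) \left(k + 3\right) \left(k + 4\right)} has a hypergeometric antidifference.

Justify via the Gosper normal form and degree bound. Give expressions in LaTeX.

Yes. s_k = \frac{k \left(k + 11\right)}{6 \left(k + 2\right) \left(k + 3\right)}.

Step 1: r(k) = (k - 3)*(k + 2)/((k - 4)*(k + 5)).
So A=k + 2 and B=k + 5, with C=k - 4.
Need (k + 2)·f(k+1) − (k + 4)·f(k) = k - 4.
From deg A=1, deg B=1, deg C=1: d=2.
Match coefficients ⇒ f(k) = -k*(k + 11)/6.
R(k) = B(k−1)·f(k)/C(k) = -k*(k + 4)*(k + 11)/(6*(k - 4)); s_k = R·t_k = k*(k + 11)/(6*(k + 2)*(k + 3)).
Check: Δs_k = (4 - k)/(k**3 + 9*k**2 + 26*k + 24). ✓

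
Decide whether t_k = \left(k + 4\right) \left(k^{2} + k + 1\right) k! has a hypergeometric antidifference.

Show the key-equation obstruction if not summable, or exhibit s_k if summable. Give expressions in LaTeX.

Ratio r(k) = (k + 1)*(k + 5)*(k + (k + 1)**2 + 2)/((k + 4)*(k**2 + k + 1)).
Gosper form: A/B · C(k+1)/C(k) with A=k + 1, B=1, C=k**3 + 5*k**2 + 5*k + 4.
Need (k + 1)·f(k+1) − (1)·f(k) = k**3 + 5*k**2 + 5*k + 4.
From deg A=1, deg B=0, deg C=3: d=2.
Coefficient equations give f(k) = k**2 + 3*k - 1.
So s_k = (B(k−1)f/C)·t_k = ((k**2 + 3*k - 1)/((k + 4)*(k**2 + k + 1)))·t_k = (k**2 + 3*k - 1)*factorial(k).
Δs = (k + 4)*(k**2 + k + 1)*factorial(k), as required.

Yes. s_k = \left(k^{2} + 3 k - 1\right) k!.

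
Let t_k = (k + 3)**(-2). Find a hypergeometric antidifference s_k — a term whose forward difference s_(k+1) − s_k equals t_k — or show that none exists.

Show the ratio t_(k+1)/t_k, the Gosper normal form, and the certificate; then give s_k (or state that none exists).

Step 1: r(k) = (k + 3)**2/(k + 4)**2.
Take A(k)=k**2 + 6*k + 9, B(k)=k**2 + 8*k + 16, C(k)=1.
Need (k**2 + 6*k + 9)·f(k+1) − (k**2 + 6*k + 9)·f(k) = 1.
d = 0 from the (2,2,0) case.
Put f(k) = c0: A·f(k+1) − B(k−1)·f(k) − C = -1; need -1 = 0 — inconsistent ⇒ no f, not summable.

not Gosper-summable; s_k does not exist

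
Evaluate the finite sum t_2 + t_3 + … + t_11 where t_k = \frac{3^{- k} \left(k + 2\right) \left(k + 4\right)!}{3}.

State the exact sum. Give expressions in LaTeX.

Σ = 28700613680/729

Ratio r(k) = (k + 3)*(k + 5)/(3*(k + 2)).
A = k/3 + 5/3, B = 1, C = k + 2.
f must satisfy (k/3 + 5/3)·f(k+1) − (1)·f(k) = k + 2.
deg f ≤ 0 (via 1,0,1).
Solving with deg f ≤ 0: f(k) = 3.
R(k) = B(k−1)·f(k)/C(k) = 3/(k + 2); s_k = R·t_k = factorial(k + 4)/3**k.
Verify: (k + 2)*factorial(k + 4)/(3*3**k) matches t_k.
Σ_(k=2)^(11) t_k = s_(12) − s_(2) = 28700672000/729 − (80) = 28700613680/729.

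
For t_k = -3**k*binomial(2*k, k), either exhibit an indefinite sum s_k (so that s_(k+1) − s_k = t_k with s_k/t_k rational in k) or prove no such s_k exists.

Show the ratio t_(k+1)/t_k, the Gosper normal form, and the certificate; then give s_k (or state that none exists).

none — t_k is not Gosper-summable

Step 1: r(k) = 6*(2*k + 1)/(k + 1).
A = 12*k + 6, B = k + 1, C = 1.
Need (12*k + 6)·f(k+1) − (k)·f(k) = 1.
d = -1 from the (1,1,0) case.
Bound -1 < 0, so the key equation has no polynomial solution.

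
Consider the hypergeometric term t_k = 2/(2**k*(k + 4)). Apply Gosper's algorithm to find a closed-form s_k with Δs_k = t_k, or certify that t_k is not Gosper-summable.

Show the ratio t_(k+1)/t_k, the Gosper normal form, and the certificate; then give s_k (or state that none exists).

Ratio r(k) = (k + 4)/(2*(k + 5)).
Take A(k)=k/2 + 2, B(k)=k + 5, C(k)=1.
Solve (k/2 + 2)·f(k+1) − (k + 4)·f(k) = 1.
Degrees (1,1,0) ⇒ d ≤ -1.
d = -1 < 0 ⇒ no nonzero polynomial f; not summable.

no hypergeometric antidifference exists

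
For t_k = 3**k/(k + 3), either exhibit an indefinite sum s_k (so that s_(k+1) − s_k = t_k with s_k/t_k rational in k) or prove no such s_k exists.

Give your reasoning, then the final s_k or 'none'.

none — t_k is not Gosper-summable

Ratio r(k) = 3*(k + 3)/(k + 4).
A = 3*k + 9, B = k + 4, C = 1.
Need (3*k + 9)·f(k+1) − (k + 3)·f(k) = 1.
From deg A=1, deg B=1, deg C=0: d=-1.
Bound -1 < 0, so the key equation has no polynomial solution.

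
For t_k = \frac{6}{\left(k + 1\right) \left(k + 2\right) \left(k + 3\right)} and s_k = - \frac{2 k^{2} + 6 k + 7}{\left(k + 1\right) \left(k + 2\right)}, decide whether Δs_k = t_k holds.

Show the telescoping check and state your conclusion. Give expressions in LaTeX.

valid (s_(k+1) − s_k reduces to t_k)

s_(k+1) = (-6*k - 2*(k + 1)**2 - 13)/((k + 2)*(k + 3))
s_(k+1) − s_k = 6/(k**3 + 6*k**2 + 11*k + 6)
(s_(k+1) − s_k) − t_k = 0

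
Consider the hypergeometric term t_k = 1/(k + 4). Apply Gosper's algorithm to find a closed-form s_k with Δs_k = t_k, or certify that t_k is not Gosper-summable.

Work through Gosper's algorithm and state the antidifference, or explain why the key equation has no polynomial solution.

r(k) = (k + 4)/(k + 5) after simplifying.
Normal form (A,B,C) = (k + 4, k + 5, 1).
Solve (k + 4)·f(k+1) − (k + 4)·f(k) = 1.
Bound: deg f ≤ 0.
f = c0 ⇒ A·f(k+1) − B(k−1)·f(k) − C = -1. The system {-1 = 0} is inconsistent; no antidifference.

none — t_k is not Gosper-summable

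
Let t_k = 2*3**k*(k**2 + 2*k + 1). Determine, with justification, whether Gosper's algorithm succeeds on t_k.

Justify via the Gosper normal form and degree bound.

Yes. s_k = 3**k*(k**2 - k + 1).

r(k) = 3*(k**2 + 4*k + 4)/(k**2 + 2*k + 1) after simplifying.
Factor: A=3; B=1; C=k**2 + 2*k + 1.
Key eq: (3)·f(k+1) = (1)·f(k) + (k**2 + 2*k + 1).
Bound: deg f ≤ 2.
Match coefficients ⇒ f(k) = (k**2 - k + 1)/2.
So s_k = (B(k−1)f/C)·t_k = ((k**2 - k + 1)/(2*(k + 1)**2))·t_k = 3**k*(k**2 - k + 1).
s_(k+1) − s_k = 2*3**k*(k**2 + 2*k + 1) = t_k.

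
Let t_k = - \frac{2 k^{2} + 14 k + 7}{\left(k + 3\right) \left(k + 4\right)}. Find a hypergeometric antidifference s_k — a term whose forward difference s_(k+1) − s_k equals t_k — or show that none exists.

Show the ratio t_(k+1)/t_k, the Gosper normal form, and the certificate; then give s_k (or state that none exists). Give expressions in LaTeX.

s_k = \frac{k \left(- 6 k - 1\right)}{3 \left(k + 3\right)}

Compute t_(k+1)/t_k: get (k + 3)*(14*k + 2*(k + 1)**2 + 21)/((k + 5)*(2*k**2 + 14*k + 7)).
Gosper form: A/B · C(k+1)/C(k) with A=k + 3, B=k + 5, C=k**2 + 7*k + 7/2.
f must satisfy (k + 3)·f(k+1) − (k + 4)·f(k) = k**2 + 7*k + 7/2.
d = 2 from the (1,1,2) case.
Coefficient equations give f(k) = k*(6*k + 1)/6.
Certificate R = B(k−1)f/C = k*(k + 4)*(6*k + 1)/(3*(2*k**2 + 14*k + 7)) gives s_k = k*(-6*k - 1)/(3*(k + 3)).
Check: Δs_k = (-2*k**2 - 14*k - 7)/(k**2 + 7*k + 12). ✓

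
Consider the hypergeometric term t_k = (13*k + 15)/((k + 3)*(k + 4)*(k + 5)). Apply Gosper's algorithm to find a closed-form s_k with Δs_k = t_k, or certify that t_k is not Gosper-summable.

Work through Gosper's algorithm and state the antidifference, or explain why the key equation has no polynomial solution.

r(k) = (k + 3)*(13*k + 28)/((k + 6)*(13*k + 15)) after simplifying.
Normal form (A,B,C) = (k + 3, k + 6, k + 15/13).
Key eq: (k + 3)·f(k+1) = (k + 5)·f(k) + (k + 15/13).
deg f ≤ 2 (via 1,1,1).
Match coefficients ⇒ f(k) = k*(9*k + 11)/52.
Certificate R = B(k−1)f/C = k*(k + 5)*(9*k + 11)/(4*(13*k + 15)) gives s_k = k*(9*k + 11)/(4*(k + 3)*(k + 4)).
Check: Δs_k = (13*k + 15)/(k**3 + 12*k**2 + 47*k + 60). ✓

s_k = k*(9*k + 11)/(4*(k + 3)*(k + 4))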